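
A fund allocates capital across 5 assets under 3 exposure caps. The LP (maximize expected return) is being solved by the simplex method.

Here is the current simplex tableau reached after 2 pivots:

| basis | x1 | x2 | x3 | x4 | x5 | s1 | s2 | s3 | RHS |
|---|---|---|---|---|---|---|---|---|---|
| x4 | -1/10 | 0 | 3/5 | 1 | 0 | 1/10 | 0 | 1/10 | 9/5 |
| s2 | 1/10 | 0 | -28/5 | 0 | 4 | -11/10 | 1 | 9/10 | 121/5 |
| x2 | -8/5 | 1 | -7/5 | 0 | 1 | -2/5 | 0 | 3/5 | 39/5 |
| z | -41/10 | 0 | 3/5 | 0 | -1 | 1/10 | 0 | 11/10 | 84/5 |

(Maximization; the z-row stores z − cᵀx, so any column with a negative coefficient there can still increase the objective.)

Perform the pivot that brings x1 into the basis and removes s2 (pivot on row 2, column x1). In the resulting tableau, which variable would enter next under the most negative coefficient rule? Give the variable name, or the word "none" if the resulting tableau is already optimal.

Pivot element 1/10. New z-row = old z-row − (-41/10)·(row 2/(1/10)).
Updated z-row coefficients: x1: 0, x2: 0, x3: -229, x4: 0, x5: 163, s1: -45, s2: 41, s3: 38.
The most negative is -229 in column x3, so x3 would enter next.

x3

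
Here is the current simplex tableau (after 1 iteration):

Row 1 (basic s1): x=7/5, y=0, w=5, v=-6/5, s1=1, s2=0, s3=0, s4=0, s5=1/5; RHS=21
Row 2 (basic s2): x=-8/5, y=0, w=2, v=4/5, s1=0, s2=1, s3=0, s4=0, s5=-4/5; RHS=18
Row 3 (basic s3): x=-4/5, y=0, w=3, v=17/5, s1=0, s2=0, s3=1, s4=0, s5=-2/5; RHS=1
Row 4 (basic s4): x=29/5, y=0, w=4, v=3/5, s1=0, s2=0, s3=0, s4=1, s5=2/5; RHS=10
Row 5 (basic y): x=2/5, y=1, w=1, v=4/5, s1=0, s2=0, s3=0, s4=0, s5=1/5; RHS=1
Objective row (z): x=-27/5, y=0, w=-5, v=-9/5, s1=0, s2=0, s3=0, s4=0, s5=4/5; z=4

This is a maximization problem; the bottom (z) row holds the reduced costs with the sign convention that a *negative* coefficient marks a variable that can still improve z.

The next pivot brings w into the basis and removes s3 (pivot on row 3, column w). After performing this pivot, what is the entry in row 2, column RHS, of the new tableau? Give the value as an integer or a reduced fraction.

52/3

Pivot element is row 3, column w: 3.
Normalize row 3: new (row 3, RHS) = 1/3 = 1/3.
row 2 ← row 2 − 2·(new row 3): 18 − 2·(1/3) = 52/3.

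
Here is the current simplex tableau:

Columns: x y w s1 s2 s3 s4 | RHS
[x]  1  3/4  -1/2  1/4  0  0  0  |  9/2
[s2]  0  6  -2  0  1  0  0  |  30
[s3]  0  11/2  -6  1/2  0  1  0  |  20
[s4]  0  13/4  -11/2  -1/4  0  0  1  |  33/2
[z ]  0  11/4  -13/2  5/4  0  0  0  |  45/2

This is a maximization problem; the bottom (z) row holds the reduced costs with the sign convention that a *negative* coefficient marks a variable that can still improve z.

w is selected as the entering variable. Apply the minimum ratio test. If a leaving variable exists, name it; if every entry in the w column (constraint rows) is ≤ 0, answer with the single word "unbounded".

w-column entries: row 1: -1/2, row 2: -2, row 3: -6, row 4: -11/2. All ≤ 0, so w can increase without bound; the LP is unbounded in this direction.

unbounded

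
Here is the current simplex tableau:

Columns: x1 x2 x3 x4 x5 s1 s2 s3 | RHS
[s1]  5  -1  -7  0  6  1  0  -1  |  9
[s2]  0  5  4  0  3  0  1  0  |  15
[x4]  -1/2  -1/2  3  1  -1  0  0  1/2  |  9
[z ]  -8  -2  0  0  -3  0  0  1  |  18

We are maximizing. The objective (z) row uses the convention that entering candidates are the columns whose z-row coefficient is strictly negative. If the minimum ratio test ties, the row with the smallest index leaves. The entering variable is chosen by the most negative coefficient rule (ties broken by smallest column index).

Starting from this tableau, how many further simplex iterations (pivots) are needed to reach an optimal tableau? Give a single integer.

pivot: x1 in, s1 out → z = 162/5
pivot: x3 in, s2 out → z = 372/5
pivot: s3 in, x4 out → z = 1221/16
No improving column remains; optimal.

3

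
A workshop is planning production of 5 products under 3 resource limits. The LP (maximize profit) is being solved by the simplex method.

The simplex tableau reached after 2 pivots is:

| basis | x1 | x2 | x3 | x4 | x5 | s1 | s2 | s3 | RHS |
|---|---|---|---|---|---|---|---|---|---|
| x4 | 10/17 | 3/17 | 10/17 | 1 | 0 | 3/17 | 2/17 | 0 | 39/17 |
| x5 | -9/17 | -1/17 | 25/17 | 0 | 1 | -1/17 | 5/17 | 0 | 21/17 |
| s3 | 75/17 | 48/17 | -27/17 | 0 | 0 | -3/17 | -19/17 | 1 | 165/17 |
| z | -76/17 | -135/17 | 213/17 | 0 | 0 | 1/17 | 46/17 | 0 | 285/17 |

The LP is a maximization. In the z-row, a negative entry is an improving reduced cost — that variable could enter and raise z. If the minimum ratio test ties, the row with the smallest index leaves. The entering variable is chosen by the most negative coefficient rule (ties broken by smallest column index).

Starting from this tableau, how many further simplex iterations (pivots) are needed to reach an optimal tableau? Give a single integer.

2

pivot: x2 in, s3 out → z = 705/16
pivot: s1 in, x4 out → z = 48
No improving column remains; optimal.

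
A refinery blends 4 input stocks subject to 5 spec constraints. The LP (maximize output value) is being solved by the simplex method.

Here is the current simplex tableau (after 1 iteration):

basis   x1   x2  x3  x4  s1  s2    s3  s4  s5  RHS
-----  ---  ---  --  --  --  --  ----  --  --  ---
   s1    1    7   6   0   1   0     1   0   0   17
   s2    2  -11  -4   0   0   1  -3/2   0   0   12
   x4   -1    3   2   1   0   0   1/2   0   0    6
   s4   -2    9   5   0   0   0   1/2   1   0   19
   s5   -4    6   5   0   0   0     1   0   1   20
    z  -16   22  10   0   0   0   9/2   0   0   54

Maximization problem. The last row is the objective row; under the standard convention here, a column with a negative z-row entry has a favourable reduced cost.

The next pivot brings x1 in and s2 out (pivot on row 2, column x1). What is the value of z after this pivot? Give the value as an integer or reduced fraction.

150

Minimum ratio for x1: 12/2 = 6.
z changes by −(z-row coeff of x1)·ratio = −(-16)·6 = 96.
New z = 54 + 96 = 150.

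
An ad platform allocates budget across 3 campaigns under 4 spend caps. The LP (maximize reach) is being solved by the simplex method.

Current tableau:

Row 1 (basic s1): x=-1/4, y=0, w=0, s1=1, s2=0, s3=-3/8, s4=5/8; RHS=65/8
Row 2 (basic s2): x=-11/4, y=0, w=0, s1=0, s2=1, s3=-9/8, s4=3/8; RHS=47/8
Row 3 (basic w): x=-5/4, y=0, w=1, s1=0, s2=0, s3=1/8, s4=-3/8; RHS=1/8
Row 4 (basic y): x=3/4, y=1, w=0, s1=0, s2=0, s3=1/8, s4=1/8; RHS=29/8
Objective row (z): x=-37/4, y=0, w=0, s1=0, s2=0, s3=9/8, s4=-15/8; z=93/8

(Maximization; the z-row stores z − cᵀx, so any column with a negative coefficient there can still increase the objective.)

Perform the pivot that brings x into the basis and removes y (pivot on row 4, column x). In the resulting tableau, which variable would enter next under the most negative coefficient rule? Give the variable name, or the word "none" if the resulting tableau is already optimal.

s4

Pivot element 3/4. New z-row = old z-row − (-37/4)·(row 4/(3/4)).
Updated z-row coefficients: x: 0, y: 37/3, w: 0, s1: 0, s2: 0, s3: 8/3, s4: -1/3.
The most negative is -1/3 in column s4, so s4 would enter next.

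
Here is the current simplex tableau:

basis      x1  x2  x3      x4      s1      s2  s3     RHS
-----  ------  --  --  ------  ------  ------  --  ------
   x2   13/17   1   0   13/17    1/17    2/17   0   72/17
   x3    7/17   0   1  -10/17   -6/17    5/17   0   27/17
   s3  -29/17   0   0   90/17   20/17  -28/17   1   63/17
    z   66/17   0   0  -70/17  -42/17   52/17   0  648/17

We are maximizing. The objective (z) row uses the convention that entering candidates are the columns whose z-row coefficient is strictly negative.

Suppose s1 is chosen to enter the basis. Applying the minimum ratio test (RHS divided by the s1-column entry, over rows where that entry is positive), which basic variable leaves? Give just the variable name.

Ratios: row 1 (x2): (72/17)/(1/17) = 72; row 2 (x3): entry -6/17 ≤ 0, skip; row 3 (s3): (63/17)/(20/17) = 63/20.
Minimum ratio 63/20 is in the s3 row, so s3 leaves.

s3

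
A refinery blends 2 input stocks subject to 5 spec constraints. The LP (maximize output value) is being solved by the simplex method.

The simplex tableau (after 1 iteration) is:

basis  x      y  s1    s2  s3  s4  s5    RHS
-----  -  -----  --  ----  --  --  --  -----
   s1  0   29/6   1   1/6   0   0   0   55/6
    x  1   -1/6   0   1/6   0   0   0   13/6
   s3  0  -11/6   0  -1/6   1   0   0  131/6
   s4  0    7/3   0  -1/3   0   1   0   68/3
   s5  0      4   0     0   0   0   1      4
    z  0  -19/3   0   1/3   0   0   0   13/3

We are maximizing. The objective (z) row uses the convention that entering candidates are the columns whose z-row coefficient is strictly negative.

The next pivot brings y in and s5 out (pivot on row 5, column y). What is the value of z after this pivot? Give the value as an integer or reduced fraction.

Minimum ratio for y: 4/4 = 1.
z changes by −(z-row coeff of y)·ratio = −(-19/3)·1 = 19/3.
New z = 13/3 + (19/3) = 32/3.

32/3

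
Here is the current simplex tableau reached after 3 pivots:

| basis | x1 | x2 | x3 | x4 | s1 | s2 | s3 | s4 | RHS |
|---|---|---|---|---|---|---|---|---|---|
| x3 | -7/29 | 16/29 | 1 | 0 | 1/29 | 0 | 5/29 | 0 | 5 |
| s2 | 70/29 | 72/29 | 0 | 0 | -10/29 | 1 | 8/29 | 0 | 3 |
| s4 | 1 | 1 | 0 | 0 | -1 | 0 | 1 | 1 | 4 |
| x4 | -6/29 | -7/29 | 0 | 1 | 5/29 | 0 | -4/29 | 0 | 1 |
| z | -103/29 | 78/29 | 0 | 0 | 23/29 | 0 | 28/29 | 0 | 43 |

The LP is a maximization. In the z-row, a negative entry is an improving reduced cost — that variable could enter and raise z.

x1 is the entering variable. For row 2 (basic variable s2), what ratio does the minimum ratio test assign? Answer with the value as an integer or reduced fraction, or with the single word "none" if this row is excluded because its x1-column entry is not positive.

87/70

Ratio = RHS / (x1 entry) = 3 / (70/29) = 87/70.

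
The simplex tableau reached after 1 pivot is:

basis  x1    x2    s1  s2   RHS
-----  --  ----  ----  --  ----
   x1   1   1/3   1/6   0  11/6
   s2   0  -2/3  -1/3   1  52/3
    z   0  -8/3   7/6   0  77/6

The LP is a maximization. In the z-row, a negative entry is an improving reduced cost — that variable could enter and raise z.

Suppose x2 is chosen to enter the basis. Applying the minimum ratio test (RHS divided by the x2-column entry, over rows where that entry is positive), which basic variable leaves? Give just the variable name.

Ratios: row 1 (x1): (11/6)/(1/3) = 11/2; row 2 (s2): entry -2/3 ≤ 0, skip.
Minimum ratio 11/2 is in the x1 row, so x1 leaves.

x1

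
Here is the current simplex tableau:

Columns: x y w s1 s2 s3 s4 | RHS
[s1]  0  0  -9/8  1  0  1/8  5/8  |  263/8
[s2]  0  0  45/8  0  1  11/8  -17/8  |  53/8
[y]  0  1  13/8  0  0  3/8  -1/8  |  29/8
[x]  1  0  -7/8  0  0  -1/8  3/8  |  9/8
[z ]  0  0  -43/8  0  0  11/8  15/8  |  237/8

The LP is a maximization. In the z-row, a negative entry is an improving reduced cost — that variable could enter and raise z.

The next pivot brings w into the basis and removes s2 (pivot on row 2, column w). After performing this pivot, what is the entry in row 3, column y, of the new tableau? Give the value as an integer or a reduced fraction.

Pivot element is row 2, column w: 45/8.
Normalize row 2: new (row 2, y) = 0/(45/8) = 0.
row 3 ← row 3 − (13/8)·(new row 2): 1 − (13/8)·0 = 1.

1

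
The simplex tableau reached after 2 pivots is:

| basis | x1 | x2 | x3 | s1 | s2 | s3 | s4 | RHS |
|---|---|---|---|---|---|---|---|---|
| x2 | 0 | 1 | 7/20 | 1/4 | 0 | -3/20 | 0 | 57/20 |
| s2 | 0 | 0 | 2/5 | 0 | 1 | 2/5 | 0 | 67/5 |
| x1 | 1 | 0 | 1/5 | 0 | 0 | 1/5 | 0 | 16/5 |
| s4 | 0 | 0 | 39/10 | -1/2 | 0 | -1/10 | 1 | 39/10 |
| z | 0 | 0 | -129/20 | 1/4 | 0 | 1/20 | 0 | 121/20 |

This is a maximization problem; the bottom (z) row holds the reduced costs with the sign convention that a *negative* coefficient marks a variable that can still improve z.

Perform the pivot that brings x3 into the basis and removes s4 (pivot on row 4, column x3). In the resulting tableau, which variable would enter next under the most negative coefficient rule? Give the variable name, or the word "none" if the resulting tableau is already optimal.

s1

Pivot element 39/10. New z-row = old z-row − (-129/20)·(row 4/(39/10)).
Updated z-row coefficients: x1: 0, x2: 0, x3: 0, s1: -15/26, s2: 0, s3: -3/26, s4: 43/26.
The most negative is -15/26 in column s1, so s1 would enter next.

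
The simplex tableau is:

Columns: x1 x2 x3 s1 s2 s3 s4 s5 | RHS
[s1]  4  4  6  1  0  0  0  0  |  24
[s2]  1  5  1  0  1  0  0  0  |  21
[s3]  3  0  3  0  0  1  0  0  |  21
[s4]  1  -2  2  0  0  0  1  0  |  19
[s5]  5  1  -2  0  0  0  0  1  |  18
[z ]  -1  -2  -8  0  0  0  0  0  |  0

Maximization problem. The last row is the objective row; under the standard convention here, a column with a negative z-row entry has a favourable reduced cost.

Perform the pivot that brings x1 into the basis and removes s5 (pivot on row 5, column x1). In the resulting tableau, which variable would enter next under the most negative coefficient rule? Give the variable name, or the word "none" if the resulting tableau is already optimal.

x3

Pivot element 5. New z-row = old z-row − (-1)·(row 5/5).
Updated z-row coefficients: x1: 0, x2: -9/5, x3: -42/5, s1: 0, s2: 0, s3: 0, s4: 0, s5: 1/5.
The most negative is -42/5 in column x3, so x3 would enter next.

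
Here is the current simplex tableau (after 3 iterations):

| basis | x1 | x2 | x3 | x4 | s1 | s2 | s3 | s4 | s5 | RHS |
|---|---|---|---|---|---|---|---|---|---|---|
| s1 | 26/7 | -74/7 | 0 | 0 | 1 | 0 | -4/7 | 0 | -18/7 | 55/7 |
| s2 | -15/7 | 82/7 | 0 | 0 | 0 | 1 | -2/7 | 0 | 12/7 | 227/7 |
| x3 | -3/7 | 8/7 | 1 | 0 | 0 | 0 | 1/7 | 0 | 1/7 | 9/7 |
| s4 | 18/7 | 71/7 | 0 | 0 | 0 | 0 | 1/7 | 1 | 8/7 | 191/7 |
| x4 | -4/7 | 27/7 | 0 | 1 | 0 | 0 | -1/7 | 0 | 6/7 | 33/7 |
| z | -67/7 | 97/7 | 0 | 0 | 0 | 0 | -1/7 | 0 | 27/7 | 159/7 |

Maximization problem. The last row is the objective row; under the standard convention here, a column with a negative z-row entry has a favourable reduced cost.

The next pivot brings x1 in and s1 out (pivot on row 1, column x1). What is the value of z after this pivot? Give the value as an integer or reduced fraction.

Minimum ratio for x1: (55/7)/(26/7) = 55/26.
z changes by −(z-row coeff of x1)·ratio = −(-67/7)·(55/26) = 3685/182.
New z = 159/7 + (3685/182) = 1117/26.

1117/26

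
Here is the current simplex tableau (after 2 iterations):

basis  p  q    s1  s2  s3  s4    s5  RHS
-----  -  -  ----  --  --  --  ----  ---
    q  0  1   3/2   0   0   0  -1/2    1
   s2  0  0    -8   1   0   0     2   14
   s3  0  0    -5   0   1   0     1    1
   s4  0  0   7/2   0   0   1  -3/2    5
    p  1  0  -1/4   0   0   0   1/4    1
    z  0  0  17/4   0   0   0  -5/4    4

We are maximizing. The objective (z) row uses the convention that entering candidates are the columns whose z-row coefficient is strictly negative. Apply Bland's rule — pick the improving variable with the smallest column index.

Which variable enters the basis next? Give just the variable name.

s5

Objective-row coefficients: p: 0, q: 0, s1: 17/4, s2: 0, s3: 0, s4: 0, s5: -5/4.
Improving columns: s5. Bland's rule picks the smallest column index → s5.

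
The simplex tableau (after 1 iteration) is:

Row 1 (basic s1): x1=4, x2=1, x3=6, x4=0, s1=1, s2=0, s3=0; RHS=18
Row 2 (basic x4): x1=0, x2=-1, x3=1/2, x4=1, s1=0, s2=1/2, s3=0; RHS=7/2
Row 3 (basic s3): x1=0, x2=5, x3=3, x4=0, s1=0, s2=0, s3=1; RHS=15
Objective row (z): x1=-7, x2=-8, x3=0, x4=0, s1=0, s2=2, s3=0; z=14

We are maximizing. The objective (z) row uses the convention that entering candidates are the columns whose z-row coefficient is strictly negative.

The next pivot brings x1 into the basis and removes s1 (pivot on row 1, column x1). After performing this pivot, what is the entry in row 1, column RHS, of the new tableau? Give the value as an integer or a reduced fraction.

9/2

Pivot element is row 1, column x1: 4.
Normalize row 1: new (row 1, RHS) = 18/4 = 9/2.
Row 1 is the pivot row, so the entry is 9/2.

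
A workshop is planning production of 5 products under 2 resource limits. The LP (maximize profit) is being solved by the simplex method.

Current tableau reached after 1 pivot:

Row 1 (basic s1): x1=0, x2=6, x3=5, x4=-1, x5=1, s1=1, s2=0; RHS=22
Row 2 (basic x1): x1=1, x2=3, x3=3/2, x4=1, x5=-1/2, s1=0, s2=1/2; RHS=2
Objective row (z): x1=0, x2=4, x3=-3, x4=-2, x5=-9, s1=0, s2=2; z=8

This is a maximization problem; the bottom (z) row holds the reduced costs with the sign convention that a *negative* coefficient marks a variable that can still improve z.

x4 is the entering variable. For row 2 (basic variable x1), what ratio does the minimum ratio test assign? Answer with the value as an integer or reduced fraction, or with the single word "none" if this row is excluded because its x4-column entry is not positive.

2

Ratio = RHS / (x4 entry) = 2 / 1 = 2.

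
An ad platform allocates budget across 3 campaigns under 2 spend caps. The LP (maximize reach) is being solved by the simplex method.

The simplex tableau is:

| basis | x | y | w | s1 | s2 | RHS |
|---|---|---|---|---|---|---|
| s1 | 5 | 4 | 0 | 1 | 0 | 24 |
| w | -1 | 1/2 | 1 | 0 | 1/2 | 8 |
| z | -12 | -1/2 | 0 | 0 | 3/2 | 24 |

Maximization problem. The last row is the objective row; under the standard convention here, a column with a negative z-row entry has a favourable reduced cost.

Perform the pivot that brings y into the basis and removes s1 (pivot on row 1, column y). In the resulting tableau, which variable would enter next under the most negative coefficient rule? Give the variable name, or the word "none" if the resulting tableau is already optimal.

x

Pivot element 4. New z-row = old z-row − (-1/2)·(row 1/4).
Updated z-row coefficients: x: -91/8, y: 0, w: 0, s1: 1/8, s2: 3/2.
The most negative is -91/8 in column x, so x would enter next.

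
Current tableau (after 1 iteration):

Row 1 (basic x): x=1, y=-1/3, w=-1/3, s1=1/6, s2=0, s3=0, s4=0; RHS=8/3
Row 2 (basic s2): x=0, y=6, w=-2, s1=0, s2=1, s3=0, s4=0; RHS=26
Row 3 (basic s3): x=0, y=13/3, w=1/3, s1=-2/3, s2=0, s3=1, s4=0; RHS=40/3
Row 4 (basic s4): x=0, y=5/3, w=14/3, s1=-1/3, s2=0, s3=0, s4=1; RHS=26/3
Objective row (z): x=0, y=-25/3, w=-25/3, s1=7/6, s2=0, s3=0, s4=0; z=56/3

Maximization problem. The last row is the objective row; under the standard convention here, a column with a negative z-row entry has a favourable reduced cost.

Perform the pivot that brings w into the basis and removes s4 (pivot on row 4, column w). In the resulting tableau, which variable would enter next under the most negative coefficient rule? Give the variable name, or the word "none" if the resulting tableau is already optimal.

y

Pivot element 14/3. New z-row = old z-row − (-25/3)·(row 4/(14/3)).
Updated z-row coefficients: x: 0, y: -75/14, w: 0, s1: 4/7, s2: 0, s3: 0, s4: 25/14.
The most negative is -75/14 in column y, so y would enter next.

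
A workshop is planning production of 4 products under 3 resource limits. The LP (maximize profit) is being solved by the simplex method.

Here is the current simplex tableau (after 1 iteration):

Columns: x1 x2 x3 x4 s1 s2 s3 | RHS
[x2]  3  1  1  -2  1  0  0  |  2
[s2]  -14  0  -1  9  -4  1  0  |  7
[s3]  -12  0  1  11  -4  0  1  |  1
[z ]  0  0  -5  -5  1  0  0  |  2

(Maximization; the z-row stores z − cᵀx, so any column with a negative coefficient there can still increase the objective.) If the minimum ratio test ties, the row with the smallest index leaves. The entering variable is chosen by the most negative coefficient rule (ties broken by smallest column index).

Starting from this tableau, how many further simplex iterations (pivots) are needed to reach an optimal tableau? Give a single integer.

pivot: x3 in, s3 out → z = 7
pivot: x1 in, x2 out → z = 11
pivot: x4 in, x3 out → z = 17
No improving column remains; optimal.

3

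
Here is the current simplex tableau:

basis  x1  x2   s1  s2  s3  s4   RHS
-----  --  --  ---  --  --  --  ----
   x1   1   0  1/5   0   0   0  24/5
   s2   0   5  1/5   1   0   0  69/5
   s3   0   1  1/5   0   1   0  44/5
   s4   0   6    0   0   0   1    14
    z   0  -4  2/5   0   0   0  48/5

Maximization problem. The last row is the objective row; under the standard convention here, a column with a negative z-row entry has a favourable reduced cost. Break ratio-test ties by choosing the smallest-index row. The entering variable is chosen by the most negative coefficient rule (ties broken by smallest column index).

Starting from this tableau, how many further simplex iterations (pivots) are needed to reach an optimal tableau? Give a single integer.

pivot: x2 in, s4 out → z = 284/15
No improving column remains; optimal.

1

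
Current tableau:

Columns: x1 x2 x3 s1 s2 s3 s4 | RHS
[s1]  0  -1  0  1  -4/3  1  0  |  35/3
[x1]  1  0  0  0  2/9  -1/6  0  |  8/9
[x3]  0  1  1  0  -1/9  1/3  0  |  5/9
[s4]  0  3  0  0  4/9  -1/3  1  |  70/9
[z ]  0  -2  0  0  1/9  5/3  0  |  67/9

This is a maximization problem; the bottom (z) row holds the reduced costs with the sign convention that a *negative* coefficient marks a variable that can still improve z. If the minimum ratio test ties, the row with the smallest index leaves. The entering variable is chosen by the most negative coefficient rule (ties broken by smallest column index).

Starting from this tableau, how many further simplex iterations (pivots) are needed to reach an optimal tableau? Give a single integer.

2

pivot: x2 in, x3 out → z = 77/9
pivot: s2 in, x1 out → z = 9
No improving column remains; optimal.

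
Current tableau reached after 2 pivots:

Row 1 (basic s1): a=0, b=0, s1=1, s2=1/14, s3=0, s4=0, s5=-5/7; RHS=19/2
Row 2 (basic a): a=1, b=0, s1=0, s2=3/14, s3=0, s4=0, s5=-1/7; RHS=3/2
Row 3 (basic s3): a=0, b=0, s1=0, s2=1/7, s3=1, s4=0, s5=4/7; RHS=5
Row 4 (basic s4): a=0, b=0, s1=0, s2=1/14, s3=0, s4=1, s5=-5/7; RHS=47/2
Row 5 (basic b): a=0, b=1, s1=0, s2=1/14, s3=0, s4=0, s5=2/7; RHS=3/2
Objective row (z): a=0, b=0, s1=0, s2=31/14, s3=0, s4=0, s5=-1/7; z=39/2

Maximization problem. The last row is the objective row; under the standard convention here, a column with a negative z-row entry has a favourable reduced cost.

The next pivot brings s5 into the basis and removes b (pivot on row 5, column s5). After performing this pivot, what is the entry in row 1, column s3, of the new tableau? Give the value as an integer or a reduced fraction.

0

Pivot element is row 5, column s5: 2/7.
Normalize row 5: new (row 5, s3) = 0/(2/7) = 0.
row 1 ← row 1 − (-5/7)·(new row 5): 0 − (-5/7)·0 = 0.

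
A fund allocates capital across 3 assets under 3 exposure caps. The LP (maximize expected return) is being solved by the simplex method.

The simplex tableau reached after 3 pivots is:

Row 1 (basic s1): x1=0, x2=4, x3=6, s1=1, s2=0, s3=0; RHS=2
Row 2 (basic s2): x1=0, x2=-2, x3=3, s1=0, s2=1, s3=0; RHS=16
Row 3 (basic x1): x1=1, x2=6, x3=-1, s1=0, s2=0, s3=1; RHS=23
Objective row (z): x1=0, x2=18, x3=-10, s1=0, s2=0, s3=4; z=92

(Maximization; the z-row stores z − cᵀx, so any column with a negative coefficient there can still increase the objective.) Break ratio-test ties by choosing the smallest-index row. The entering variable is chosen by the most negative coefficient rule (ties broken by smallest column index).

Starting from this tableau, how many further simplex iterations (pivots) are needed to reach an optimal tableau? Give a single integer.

pivot: x3 in, s1 out → z = 286/3
No improving column remains; optimal.

1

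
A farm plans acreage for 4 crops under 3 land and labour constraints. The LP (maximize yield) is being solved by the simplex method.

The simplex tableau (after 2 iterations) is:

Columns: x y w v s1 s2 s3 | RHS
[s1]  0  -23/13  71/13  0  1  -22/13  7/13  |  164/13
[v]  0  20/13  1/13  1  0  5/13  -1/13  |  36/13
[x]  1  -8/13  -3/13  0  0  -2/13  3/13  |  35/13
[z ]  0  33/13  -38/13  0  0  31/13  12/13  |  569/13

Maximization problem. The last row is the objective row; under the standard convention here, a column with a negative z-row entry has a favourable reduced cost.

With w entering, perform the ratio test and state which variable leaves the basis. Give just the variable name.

Ratios: row 1 (s1): (164/13)/(71/13) = 164/71; row 2 (v): (36/13)/(1/13) = 36; row 3 (x): entry -3/13 ≤ 0, skip.
Minimum ratio 164/71 is in the s1 row, so s1 leaves.

s1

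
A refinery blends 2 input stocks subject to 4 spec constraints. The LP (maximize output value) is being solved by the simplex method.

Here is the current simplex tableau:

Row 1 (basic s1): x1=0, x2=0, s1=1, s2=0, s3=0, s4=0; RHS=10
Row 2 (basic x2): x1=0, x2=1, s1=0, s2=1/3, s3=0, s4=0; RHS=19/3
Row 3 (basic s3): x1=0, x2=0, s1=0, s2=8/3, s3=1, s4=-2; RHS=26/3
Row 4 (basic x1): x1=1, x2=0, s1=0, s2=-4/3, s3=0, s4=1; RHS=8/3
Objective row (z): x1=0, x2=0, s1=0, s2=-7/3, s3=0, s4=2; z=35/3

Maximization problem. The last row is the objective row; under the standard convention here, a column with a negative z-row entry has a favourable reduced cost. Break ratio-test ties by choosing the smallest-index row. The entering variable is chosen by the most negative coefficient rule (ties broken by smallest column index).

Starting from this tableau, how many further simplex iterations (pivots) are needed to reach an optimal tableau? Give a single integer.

1

pivot: s2 in, s3 out → z = 77/4
No improving column remains; optimal.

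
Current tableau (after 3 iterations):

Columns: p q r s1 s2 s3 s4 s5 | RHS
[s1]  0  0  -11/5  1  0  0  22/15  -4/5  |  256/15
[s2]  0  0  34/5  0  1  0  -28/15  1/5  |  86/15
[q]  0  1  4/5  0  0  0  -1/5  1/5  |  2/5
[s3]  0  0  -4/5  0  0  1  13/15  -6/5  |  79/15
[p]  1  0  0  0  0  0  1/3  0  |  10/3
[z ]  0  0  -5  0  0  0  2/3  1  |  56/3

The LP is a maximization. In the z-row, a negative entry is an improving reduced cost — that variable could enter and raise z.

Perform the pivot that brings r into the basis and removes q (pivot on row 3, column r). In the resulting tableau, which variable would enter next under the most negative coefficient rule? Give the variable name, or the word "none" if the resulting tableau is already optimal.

s4

Pivot element 4/5. New z-row = old z-row − (-5)·(row 3/(4/5)).
Updated z-row coefficients: p: 0, q: 25/4, r: 0, s1: 0, s2: 0, s3: 0, s4: -7/12, s5: 9/4.
The most negative is -7/12 in column s4, so s4 would enter next.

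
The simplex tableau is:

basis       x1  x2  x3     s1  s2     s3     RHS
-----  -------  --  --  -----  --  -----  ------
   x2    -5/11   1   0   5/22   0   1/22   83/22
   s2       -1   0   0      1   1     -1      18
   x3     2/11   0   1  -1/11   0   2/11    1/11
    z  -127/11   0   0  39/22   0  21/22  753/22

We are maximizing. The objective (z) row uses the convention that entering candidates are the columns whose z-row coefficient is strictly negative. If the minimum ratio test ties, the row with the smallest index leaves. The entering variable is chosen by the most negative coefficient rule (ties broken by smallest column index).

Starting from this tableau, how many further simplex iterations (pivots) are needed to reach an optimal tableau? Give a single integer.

2

pivot: x1 in, x3 out → z = 40
pivot: s1 in, s2 out → z = 188
No improving column remains; optimal.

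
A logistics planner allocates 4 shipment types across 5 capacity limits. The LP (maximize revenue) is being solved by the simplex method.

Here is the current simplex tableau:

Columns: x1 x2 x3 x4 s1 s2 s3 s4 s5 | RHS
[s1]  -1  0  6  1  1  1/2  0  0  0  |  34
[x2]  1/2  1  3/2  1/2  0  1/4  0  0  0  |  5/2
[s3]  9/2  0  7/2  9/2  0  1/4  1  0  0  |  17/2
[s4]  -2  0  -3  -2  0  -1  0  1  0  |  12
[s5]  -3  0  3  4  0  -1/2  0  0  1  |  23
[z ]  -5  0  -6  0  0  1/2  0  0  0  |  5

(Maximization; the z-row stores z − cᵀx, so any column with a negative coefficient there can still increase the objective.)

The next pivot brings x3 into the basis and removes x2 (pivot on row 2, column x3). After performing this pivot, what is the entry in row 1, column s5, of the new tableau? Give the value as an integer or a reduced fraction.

Pivot element is row 2, column x3: 3/2.
Normalize row 2: new (row 2, s5) = 0/(3/2) = 0.
row 1 ← row 1 − 6·(new row 2): 0 − 6·0 = 0.

0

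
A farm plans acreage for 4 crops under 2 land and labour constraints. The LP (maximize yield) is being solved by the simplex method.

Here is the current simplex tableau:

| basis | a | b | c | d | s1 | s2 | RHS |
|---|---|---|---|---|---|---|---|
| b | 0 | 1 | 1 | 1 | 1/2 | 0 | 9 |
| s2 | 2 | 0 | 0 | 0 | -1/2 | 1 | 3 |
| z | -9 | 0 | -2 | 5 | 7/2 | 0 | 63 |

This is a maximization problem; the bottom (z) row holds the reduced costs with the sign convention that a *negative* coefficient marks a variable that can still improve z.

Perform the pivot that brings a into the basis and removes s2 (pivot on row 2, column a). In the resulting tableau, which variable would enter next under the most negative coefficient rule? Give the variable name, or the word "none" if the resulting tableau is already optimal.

Pivot element 2. New z-row = old z-row − (-9)·(row 2/2).
Updated z-row coefficients: a: 0, b: 0, c: -2, d: 5, s1: 5/4, s2: 9/2.
The most negative is -2 in column c, so c would enter next.

c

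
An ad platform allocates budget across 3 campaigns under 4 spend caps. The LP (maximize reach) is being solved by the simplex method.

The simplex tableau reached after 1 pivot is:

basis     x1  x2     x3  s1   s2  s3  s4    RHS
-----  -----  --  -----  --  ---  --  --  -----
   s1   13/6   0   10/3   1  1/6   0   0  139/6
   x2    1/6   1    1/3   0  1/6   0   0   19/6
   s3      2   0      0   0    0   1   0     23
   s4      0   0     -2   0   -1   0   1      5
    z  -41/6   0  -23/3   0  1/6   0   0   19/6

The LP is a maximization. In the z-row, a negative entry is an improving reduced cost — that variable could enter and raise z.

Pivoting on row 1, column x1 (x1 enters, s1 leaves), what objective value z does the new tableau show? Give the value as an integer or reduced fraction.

Minimum ratio for x1: (139/6)/(13/6) = 139/13.
z changes by −(z-row coeff of x1)·ratio = −(-41/6)·(139/13) = 5699/78.
New z = 19/6 + (5699/78) = 991/13.

991/13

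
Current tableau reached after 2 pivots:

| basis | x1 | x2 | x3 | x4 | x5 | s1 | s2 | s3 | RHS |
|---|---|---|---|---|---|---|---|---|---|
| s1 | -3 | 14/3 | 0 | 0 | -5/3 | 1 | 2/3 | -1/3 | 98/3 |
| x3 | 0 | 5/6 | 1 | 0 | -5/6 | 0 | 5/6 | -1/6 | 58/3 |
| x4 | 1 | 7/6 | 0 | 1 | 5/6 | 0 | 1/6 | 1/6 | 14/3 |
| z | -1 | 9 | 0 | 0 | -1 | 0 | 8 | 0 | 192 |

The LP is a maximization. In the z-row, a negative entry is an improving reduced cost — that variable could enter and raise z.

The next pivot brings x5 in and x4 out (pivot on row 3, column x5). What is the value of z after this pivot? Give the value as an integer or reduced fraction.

Minimum ratio for x5: (14/3)/(5/6) = 28/5.
z changes by −(z-row coeff of x5)·ratio = −(-1)·(28/5) = 28/5.
New z = 192 + (28/5) = 988/5.

988/5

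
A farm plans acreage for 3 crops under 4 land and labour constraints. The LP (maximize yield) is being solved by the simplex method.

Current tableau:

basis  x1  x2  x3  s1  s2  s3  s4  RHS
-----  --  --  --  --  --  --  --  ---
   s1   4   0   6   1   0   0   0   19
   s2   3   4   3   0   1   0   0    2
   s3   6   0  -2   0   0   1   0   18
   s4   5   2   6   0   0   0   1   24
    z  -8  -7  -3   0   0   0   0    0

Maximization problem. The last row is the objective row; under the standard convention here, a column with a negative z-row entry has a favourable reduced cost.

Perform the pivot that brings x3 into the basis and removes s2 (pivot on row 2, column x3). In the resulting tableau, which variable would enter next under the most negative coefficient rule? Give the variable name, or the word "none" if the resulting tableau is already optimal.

x1

Pivot element 3. New z-row = old z-row − (-3)·(row 2/3).
Updated z-row coefficients: x1: -5, x2: -3, x3: 0, s1: 0, s2: 1, s3: 0, s4: 0.
The most negative is -5 in column x1, so x1 would enter next.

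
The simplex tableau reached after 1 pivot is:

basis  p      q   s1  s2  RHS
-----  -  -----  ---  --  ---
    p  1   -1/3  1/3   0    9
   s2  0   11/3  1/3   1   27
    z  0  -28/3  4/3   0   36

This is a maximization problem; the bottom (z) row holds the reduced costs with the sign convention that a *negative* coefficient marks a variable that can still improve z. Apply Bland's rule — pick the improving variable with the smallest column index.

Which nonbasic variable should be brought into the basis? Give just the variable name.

Objective-row coefficients: p: 0, q: -28/3, s1: 4/3, s2: 0.
Improving columns: q. Bland's rule picks the smallest column index → q.

q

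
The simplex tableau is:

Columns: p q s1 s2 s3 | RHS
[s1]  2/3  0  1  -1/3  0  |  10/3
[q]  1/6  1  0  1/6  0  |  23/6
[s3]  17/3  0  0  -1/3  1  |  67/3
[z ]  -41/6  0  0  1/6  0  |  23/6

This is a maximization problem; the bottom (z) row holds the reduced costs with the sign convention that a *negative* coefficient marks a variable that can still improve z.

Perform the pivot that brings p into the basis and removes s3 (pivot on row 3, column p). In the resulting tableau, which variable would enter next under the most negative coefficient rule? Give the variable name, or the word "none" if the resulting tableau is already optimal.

Pivot element 17/3. New z-row = old z-row − (-41/6)·(row 3/(17/3)).
Updated z-row coefficients: p: 0, q: 0, s1: 0, s2: -4/17, s3: 41/34.
The most negative is -4/17 in column s2, so s2 would enter next.

s2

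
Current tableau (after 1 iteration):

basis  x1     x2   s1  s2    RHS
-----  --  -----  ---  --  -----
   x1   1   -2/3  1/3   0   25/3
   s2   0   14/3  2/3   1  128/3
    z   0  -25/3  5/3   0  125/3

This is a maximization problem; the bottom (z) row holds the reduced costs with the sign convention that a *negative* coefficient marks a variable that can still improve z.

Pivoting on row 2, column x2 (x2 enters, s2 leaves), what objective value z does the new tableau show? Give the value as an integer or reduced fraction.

Minimum ratio for x2: (128/3)/(14/3) = 64/7.
z changes by −(z-row coeff of x2)·ratio = −(-25/3)·(64/7) = 1600/21.
New z = 125/3 + (1600/21) = 825/7.

825/7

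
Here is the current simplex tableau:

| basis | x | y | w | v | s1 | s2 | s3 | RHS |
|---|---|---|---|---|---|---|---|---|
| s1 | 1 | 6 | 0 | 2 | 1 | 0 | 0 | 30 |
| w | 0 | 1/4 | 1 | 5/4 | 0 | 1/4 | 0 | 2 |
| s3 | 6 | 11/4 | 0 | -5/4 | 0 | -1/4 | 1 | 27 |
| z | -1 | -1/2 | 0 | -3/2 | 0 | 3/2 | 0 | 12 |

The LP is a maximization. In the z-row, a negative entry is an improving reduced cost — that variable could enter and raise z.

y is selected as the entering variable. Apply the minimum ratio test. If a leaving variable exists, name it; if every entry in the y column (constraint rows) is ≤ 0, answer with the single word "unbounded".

s1

Ratios: row 1 (s1): 30/6 = 5; row 2 (w): 2/(1/4) = 8; row 3 (s3): 27/(11/4) = 108/11.
Minimum ratio is in the s1 row, so s1 leaves.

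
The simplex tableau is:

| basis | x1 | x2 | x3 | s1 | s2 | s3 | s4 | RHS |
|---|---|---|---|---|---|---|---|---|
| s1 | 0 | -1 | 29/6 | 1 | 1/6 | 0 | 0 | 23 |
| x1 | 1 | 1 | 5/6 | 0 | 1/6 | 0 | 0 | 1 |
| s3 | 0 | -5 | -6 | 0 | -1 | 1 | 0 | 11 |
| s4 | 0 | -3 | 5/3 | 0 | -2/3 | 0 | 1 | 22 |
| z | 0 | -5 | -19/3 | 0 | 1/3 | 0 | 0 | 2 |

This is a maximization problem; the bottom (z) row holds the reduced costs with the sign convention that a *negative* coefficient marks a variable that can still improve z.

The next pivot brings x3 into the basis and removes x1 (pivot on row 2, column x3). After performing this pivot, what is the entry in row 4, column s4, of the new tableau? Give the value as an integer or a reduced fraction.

Pivot element is row 2, column x3: 5/6.
Normalize row 2: new (row 2, s4) = 0/(5/6) = 0.
row 4 ← row 4 − (5/3)·(new row 2): 1 − (5/3)·0 = 1.

1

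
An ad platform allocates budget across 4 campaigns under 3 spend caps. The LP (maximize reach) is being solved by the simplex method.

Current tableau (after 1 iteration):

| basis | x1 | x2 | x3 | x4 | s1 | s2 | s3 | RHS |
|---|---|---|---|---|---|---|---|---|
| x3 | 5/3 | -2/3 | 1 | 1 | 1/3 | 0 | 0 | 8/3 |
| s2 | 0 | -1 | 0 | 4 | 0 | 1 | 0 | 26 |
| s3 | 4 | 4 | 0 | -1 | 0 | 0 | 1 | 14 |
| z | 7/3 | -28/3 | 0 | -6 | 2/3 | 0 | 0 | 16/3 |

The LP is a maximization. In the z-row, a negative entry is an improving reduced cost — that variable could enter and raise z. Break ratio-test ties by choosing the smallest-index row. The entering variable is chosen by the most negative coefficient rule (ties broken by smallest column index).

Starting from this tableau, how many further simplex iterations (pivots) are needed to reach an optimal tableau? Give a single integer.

2

pivot: x2 in, s3 out → z = 38
pivot: x4 in, x3 out → z = 88
No improving column remains; optimal.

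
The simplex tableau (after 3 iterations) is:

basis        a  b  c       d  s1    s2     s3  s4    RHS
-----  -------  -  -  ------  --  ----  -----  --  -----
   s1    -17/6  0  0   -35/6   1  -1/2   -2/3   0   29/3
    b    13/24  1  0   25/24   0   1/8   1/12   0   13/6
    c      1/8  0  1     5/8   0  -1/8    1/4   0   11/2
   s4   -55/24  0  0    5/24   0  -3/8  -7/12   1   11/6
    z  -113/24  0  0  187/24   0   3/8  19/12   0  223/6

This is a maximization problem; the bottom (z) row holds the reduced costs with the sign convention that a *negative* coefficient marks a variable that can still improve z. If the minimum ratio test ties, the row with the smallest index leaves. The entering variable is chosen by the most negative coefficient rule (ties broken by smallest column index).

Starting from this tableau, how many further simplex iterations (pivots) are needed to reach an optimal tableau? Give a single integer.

pivot: a in, b out → z = 56
No improving column remains; optimal.

1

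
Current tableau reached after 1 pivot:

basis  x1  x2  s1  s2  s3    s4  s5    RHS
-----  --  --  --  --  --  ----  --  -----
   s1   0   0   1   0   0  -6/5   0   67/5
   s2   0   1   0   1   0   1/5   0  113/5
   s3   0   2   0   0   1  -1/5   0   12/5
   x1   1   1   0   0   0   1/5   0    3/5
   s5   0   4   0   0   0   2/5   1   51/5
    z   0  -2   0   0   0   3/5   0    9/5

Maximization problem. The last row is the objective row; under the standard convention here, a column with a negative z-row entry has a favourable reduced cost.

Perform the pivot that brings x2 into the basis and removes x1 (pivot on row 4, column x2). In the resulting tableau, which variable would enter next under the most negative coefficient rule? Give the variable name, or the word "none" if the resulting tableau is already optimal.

none

Pivot element 1. New z-row = old z-row − (-2)·(row 4/1).
Updated z-row coefficients: x1: 2, x2: 0, s1: 0, s2: 0, s3: 0, s4: 1, s5: 0.
No coefficient is strictly negative; the tableau after this pivot is optimal.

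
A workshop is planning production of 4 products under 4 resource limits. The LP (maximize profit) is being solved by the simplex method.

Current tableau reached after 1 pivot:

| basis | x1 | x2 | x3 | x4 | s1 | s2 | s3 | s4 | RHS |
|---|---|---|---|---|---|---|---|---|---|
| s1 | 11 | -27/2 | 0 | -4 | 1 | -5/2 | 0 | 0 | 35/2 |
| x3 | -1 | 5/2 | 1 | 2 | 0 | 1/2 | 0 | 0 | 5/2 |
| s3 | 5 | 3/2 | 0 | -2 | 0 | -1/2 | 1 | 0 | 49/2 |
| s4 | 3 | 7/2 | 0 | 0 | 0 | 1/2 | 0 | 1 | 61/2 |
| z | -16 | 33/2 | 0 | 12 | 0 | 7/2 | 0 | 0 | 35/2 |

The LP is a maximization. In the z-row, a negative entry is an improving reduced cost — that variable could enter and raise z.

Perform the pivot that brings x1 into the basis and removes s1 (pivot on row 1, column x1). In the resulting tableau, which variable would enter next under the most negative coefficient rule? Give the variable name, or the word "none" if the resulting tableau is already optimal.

x2

Pivot element 11. New z-row = old z-row − (-16)·(row 1/11).
Updated z-row coefficients: x1: 0, x2: -69/22, x3: 0, x4: 68/11, s1: 16/11, s2: -3/22, s3: 0, s4: 0.
The most negative is -69/22 in column x2, so x2 would enter next.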